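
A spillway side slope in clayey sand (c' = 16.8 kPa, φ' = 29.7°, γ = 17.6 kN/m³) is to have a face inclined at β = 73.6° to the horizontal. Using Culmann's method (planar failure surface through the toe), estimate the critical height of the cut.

H_c = 11.39 m

Culmann's analysis gives the critical failure plane at α_cr = (β + φ')/2 = (73.6 + 29.7)/2 = 51.6°, and the critical height
H_c = (4c'/γ) · sinβ cosφ' / [1 − cos(β − φ')]
    = (4·16.8/17.6) · sin73.6°·cos29.7° / [1 − cos(43.9°)]
    = 3.818 · 0.9593·0.8686 / [1 − 0.7206]
    = 3.818 · 0.8333 / 0.2794
    = 11.39 m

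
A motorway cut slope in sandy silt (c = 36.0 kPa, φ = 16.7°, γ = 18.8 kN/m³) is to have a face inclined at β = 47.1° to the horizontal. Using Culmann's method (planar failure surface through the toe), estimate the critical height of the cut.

H_c = 39.09 m

Culmann's analysis gives the critical failure plane at α_cr = (β + φ)/2 = (47.1 + 16.7)/2 = 31.9°, and the critical height
H_c = (4c/γ) · sinβ cosφ / [1 − cos(β − φ)]
    = (4·36.0/18.8) · sin47.1°·cos16.7° / [1 − cos(30.4°)]
    = 7.660 · 0.7325·0.9578 / [1 − 0.8625]
    = 7.660 · 0.7016 / 0.1375
    = 39.09 m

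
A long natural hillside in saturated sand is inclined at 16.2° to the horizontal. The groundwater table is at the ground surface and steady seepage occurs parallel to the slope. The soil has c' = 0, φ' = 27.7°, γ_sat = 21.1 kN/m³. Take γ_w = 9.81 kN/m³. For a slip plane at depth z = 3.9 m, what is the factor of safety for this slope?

FS = 0.97

With seepage parallel to the slope and the water table at the surface, the effective normal stress on the slip plane uses the buoyant unit weight γ' = γ_sat − γ_w while the driving shear stress uses γ_sat:
FS = [c' + γ' z cos²β tanφ'] / [γ_sat z sinβ cosβ]
(For c' = 0 this reduces to FS = (γ'/γ_sat)·tanφ'/tanβ.)
γ' = 21.1 − 9.81 = 11.29 kN/m³
Numerator = 0.0 + 11.29·3.9·cos²16.2°·tan27.7° = 0.0 + 11.29·3.9·0.9222·0.5250 = 21.317 kPa
Denominator = 21.1·3.9·sin16.2°·cos16.2° = 21.1·3.9·0.2790·0.9603 = 22.047 kPa
FS = 21.317 / 22.047 = 0.967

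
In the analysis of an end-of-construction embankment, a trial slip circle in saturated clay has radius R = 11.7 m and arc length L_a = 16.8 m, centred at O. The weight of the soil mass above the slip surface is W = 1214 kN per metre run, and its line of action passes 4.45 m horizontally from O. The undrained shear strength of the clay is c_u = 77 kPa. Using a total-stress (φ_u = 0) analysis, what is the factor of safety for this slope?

FS = 2.80

Taking moments about the centre O, the resisting moment is provided by the undrained shear strength acting along the arc:
M_R = c_u·L_a·R = 77·16.80·11.7 = 15135.1 kN·m/m
M_D = W·d = 1214·4.45 = 5402.3 kN·m/m
FS = M_R / M_D = 15135.1 / 5402.3 = 2.802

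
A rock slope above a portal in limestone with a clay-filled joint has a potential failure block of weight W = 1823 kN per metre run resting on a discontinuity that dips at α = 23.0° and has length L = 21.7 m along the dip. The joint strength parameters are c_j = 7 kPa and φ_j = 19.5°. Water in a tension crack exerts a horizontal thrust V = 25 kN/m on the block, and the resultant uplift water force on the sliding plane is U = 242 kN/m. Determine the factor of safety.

Resolving the block weight along and normal to the plane and applying the Mohr–Coulomb strength on the joint:
N' = W cosα − U − V sinα = 1823·cos23.0° − 242 − 25·sin23.0° = 1426.3 kN/m
Driving force T = W sinα + V cosα = 1823·sin23.0° + 25·cos23.0° = 735.3 kN/m
Resisting force R = c_j·L + N'·tanφ_j = 7·21.7 + 1426.3·tan19.5° = 151.9 + 505.1 = 657.0 kN/m
FS = R / T = 657.0 / 735.3 = 0.893

FS = 0.89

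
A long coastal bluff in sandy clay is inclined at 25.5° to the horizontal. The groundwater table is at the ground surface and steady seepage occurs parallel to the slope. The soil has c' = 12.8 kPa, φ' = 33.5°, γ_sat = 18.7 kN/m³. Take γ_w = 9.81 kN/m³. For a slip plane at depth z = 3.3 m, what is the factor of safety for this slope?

With seepage parallel to the slope and the water table at the surface, the effective normal stress on the slip plane uses the buoyant unit weight γ' = γ_sat − γ_w while the driving shear stress uses γ_sat:
FS = [c' + γ' z cos²β tanφ'] / [γ_sat z sinβ cosβ]
γ' = 18.7 − 9.81 = 8.89 kN/m³
Numerator = 12.8 + 8.89·3.3·cos²25.5°·tan33.5° = 12.8 + 8.89·3.3·0.8147·0.6619 = 28.619 kPa
Denominator = 18.7·3.3·sin25.5°·cos25.5° = 18.7·3.3·0.4305·0.9026 = 23.979 kPa
FS = 28.619 / 23.979 = 1.194

FS = 1.19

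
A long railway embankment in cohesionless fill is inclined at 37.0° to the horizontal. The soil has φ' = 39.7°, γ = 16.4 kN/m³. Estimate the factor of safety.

For a dry cohesionless infinite slope the factor of safety is FS = tanφ' / tanβ.
FS = tan39.7° / tan37.0° = 0.8302 / 0.7536 = 1.102

FS = 1.10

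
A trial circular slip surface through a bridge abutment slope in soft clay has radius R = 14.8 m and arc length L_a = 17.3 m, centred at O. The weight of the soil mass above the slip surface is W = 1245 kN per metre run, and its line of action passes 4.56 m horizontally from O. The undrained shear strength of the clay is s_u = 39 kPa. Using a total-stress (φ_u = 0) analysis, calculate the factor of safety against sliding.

Taking moments about the centre O, the resisting moment is provided by the undrained shear strength acting along the arc:
M_R = s_u·L_a·R = 39·17.30·14.8 = 9985.6 kN·m/m
M_D = W·d = 1245·4.56 = 5677.2 kN·m/m
FS = M_R / M_D = 9985.6 / 5677.2 = 1.759

FS = 1.76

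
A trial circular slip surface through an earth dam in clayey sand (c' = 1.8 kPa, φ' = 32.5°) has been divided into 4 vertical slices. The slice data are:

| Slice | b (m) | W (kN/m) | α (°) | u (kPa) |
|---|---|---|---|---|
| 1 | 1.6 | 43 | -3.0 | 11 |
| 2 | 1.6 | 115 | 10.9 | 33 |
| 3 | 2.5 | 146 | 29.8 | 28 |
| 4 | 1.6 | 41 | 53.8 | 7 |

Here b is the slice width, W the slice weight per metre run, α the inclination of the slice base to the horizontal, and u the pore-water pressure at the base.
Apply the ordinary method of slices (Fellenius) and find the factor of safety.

Ordinary method of slices: FS = Σ[c'·Δl_i + (W_i cosα_i − u_i·Δl_i)·tanφ'] / Σ W_i sinα_i, with Δl_i = b_i / cosα_i.
Slice 1: Δl = 1.6/cos(-3.0°) = 1.602 m; N'_1 = 43·cos(-3.0°) − 11·1.602 = 25.3; c'Δl = 2.88; W sinα = -2.3
Slice 2: Δl = 1.6/cos10.9° = 1.629 m; N'_2 = 115·cos10.9° − 33·1.629 = 59.2; c'Δl = 2.93; W sinα = 21.7
Slice 3: Δl = 2.5/cos29.8° = 2.881 m; N'_3 = 146·cos29.8° − 28·2.881 = 46.0; c'Δl = 5.19; W sinα = 72.6
Slice 4: Δl = 1.6/cos53.8° = 2.709 m; N'_4 = 41·cos53.8° − 7·2.709 = 5.3; c'Δl = 4.88; W sinα = 33.1
Σc'Δl = 15.9 kN/m; ΣN' = 135.8 kN/m; ΣW sinα = 125.1 kN/m
Resisting = 15.9 + 135.8·tan32.5° = 15.9 + 86.5 = 102.4 kN/m
FS = 102.4 / 125.1 = 0.818

FS = 0.82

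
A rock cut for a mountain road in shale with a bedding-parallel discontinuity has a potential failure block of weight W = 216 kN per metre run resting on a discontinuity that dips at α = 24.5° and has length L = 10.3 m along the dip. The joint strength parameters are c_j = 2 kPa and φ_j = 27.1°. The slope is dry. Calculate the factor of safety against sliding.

FS = 1.35

Resolving the block weight along and normal to the plane and applying the Mohr–Coulomb strength on the joint:
N' = W cosα = 216·cos24.5° = 196.6 kN/m
Driving force T = W sinα = 216·sin24.5° = 89.6 kN/m
Resisting force R = c_j·L + N'·tanφ_j = 2·10.3 + 196.6·tan27.1° = 20.6 + 100.6 = 121.2 kN/m
FS = R / T = 121.2 / 89.6 = 1.353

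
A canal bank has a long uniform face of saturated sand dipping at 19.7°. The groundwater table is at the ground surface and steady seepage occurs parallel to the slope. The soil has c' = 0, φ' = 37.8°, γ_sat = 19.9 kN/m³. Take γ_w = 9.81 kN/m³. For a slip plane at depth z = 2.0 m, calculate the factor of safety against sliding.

With seepage parallel to the slope and the water table at the surface, the effective normal stress on the slip plane uses the buoyant unit weight γ' = γ_sat − γ_w while the driving shear stress uses γ_sat:
FS = [c' + γ' z cos²β tanφ'] / [γ_sat z sinβ cosβ]
(For c' = 0 this reduces to FS = (γ'/γ_sat)·tanφ'/tanβ.)
γ' = 19.9 − 9.81 = 10.09 kN/m³
Numerator = 0.0 + 10.09·2.0·cos²19.7°·tan37.8° = 0.0 + 10.09·2.0·0.8864·0.7757 = 13.874 kPa
Denominator = 19.9·2.0·sin19.7°·cos19.7° = 19.9·2.0·0.3371·0.9415 = 12.631 kPa
FS = 13.874 / 12.631 = 1.098

FS = 1.10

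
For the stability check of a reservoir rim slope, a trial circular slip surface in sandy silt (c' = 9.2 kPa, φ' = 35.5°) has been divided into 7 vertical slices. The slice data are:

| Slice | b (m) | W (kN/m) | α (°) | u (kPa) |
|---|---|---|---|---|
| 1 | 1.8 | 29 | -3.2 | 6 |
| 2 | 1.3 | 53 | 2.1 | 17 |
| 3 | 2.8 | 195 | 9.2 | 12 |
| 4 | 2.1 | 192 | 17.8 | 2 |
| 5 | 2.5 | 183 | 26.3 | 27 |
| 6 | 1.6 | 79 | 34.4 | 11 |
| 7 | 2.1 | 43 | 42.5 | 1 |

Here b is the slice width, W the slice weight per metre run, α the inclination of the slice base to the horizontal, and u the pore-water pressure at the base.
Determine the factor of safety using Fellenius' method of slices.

FS = 2.18

Ordinary method of slices: FS = Σ[c'·Δl_i + (W_i cosα_i − u_i·Δl_i)·tanφ'] / Σ W_i sinα_i, with Δl_i = b_i / cosα_i.
Slice 1: Δl = 1.8/cos(-3.2°) = 1.803 m; N'_1 = 29·cos(-3.2°) − 6·1.803 = 18.1; c'Δl = 16.59; W sinα = -1.6
Slice 2: Δl = 1.3/cos2.1° = 1.301 m; N'_2 = 53·cos2.1° − 17·1.301 = 30.8; c'Δl = 11.97; W sinα = 1.9
Slice 3: Δl = 2.8/cos9.2° = 2.836 m; N'_3 = 195·cos9.2° − 12·2.836 = 158.5; c'Δl = 26.10; W sinα = 31.2
Slice 4: Δl = 2.1/cos17.8° = 2.206 m; N'_4 = 192·cos17.8° − 2·2.206 = 178.4; c'Δl = 20.29; W sinα = 58.7
Slice 5: Δl = 2.5/cos26.3° = 2.789 m; N'_5 = 183·cos26.3° − 27·2.789 = 88.8; c'Δl = 25.66; W sinα = 81.1
Slice 6: Δl = 1.6/cos34.4° = 1.939 m; N'_6 = 79·cos34.4° − 11·1.939 = 43.9; c'Δl = 17.84; W sinα = 44.6
Slice 7: Δl = 2.1/cos42.5° = 2.848 m; N'_7 = 43·cos42.5° − 1·2.848 = 28.9; c'Δl = 26.20; W sinα = 29.1
Σc'Δl = 144.6 kN/m; ΣN' = 547.3 kN/m; ΣW sinα = 245.0 kN/m
Resisting = 144.6 + 547.3·tan35.5° = 144.6 + 390.4 = 535.0 kN/m
FS = 535.0 / 245.0 = 2.184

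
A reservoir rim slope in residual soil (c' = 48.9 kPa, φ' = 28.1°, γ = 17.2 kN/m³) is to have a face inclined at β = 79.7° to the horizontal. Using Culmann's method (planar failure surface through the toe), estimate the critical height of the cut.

H_c = 26.05 m

Culmann's analysis gives the critical failure plane at α_cr = (β + φ')/2 = (79.7 + 28.1)/2 = 53.9°, and the critical height
H_c = (4c'/γ) · sinβ cosφ' / [1 − cos(β − φ')]
    = (4·48.9/17.2) · sin79.7°·cos28.1° / [1 − cos(51.6°)]
    = 11.372 · 0.9839·0.8821 / [1 − 0.6211]
    = 11.372 · 0.8679 / 0.3789
    = 26.05 m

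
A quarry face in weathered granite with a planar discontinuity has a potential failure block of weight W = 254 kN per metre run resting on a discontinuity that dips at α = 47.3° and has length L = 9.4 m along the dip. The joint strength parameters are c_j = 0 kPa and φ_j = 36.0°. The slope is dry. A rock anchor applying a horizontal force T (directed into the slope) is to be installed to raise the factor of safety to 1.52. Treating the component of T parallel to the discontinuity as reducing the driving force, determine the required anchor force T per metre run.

Resolving forces along and normal to the sliding plane, with the horizontal anchor force T adding T·sinα to the effective normal force and T·cosα acting up the plane against the driving force:
FS = [c_jL + (W cosα + T sinα) tanφ_j] / [W sinα − T cosα]
Without the anchor: N' = 172.3 kN/m, driving T_d = 186.7 kN/m, resisting R = 0·9.4 + 172.3·tan36.0° = 125.1 kN/m, FS = 0.67.
Setting FS = 1.52 and solving for T:
1.52·(186.7 − T cos47.3°) = 125.1 + T sin47.3°·tan36.0°
T·(sin47.3°·tan36.0° + 1.52·cos47.3°) = 1.52·186.7 − 125.1
T·(0.7349·0.7265 + 1.52·0.6782) = 283.7 − 125.1 = 158.6
T·1.5647 = 158.6
T = 101.3 kN/m

T = 101 kN/m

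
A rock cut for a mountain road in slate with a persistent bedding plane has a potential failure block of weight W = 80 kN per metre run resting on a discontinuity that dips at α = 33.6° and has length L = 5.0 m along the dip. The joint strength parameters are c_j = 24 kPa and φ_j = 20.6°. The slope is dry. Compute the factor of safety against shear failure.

Resolving the block weight along and normal to the plane and applying the Mohr–Coulomb strength on the joint:
N' = W cosα = 80·cos33.6° = 66.6 kN/m
Driving force T = W sinα = 80·sin33.6° = 44.3 kN/m
Resisting force R = c_j·L + N'·tanφ_j = 24·5.0 + 66.6·tan20.6° = 120.0 + 25.0 = 145.0 kN/m
FS = R / T = 145.0 / 44.3 = 3.276

FS = 3.28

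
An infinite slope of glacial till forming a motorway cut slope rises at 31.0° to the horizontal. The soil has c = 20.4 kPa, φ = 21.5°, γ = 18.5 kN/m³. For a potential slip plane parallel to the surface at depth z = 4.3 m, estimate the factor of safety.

For an infinite slope with a slip plane parallel to the surface (no pore pressure): FS = [c + γz cos²β tanφ] / [γz sinβ cosβ].
γz = 18.5·4.3 = 79.55 kN/m²
Numerator = 20.4 + 79.55·cos²31.0°·tan21.5° = 20.4 + 79.55·0.7347·0.3939 = 43.423 kPa
Denominator = 79.55·sin31.0°·cos31.0° = 79.55·0.5150·0.8572 = 35.119 kPa
FS = 43.423 / 35.119 = 1.236

FS = 1.24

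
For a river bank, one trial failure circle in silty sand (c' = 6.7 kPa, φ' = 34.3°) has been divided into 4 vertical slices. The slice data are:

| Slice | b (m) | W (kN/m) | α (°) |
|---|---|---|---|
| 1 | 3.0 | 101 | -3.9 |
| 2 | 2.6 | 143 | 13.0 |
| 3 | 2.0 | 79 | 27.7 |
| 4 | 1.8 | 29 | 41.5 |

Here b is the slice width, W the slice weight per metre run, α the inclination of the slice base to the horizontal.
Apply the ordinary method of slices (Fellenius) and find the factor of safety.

Ordinary method of slices: FS = Σ[c'·Δl_i + (W_i cosα_i)·tanφ'] / Σ W_i sinα_i, with Δl_i = b_i / cosα_i.
Slice 1: Δl = 3.0/cos(-3.9°) = 3.007 m; N'_1 = 101·cos(-3.9°) = 100.8; c'Δl = 20.15; W sinα = -6.9
Slice 2: Δl = 2.6/cos13.0° = 2.668 m; N'_2 = 143·cos13.0° = 139.3; c'Δl = 17.88; W sinα = 32.2
Slice 3: Δl = 2.0/cos27.7° = 2.259 m; N'_3 = 79·cos27.7° = 69.9; c'Δl = 15.13; W sinα = 36.7
Slice 4: Δl = 1.8/cos41.5° = 2.403 m; N'_4 = 29·cos41.5° = 21.7; c'Δl = 16.10; W sinα = 19.2
Σc'Δl = 69.3 kN/m; ΣN' = 331.8 kN/m; ΣW sinα = 81.2 kN/m
Resisting = 69.3 + 331.8·tan34.3° = 69.3 + 226.3 = 295.6 kN/m
FS = 295.6 / 81.2 = 3.638

FS = 3.64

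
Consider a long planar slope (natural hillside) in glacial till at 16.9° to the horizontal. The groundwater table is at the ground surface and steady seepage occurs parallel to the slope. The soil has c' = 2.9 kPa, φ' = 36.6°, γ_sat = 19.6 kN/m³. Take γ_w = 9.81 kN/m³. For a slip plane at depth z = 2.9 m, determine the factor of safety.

With seepage parallel to the slope and the water table at the surface, the effective normal stress on the slip plane uses the buoyant unit weight γ' = γ_sat − γ_w while the driving shear stress uses γ_sat:
FS = [c' + γ' z cos²β tanφ'] / [γ_sat z sinβ cosβ]
γ' = 19.6 − 9.81 = 9.79 kN/m³
Numerator = 2.9 + 9.79·2.9·cos²16.9°·tan36.6° = 2.9 + 9.79·2.9·0.9155·0.7427 = 22.203 kPa
Denominator = 19.6·2.9·sin16.9°·cos16.9° = 19.6·2.9·0.2907·0.9568 = 15.810 kPa
FS = 22.203 / 15.810 = 1.404

FS = 1.40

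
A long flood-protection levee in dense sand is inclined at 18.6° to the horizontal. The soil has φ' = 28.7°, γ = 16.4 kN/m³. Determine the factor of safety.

FS = 1.63

For a dry cohesionless infinite slope the factor of safety is FS = tanφ' / tanβ.
FS = tan28.7° / tan18.6° = 0.5475 / 0.3365 = 1.627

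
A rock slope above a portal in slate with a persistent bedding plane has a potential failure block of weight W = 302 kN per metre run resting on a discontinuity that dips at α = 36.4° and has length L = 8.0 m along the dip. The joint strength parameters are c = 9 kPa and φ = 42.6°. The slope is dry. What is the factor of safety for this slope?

Resolving the block weight along and normal to the plane and applying the Mohr–Coulomb strength on the joint:
N' = W cosα = 302·cos36.4° = 243.1 kN/m
Driving force T = W sinα = 302·sin36.4° = 179.2 kN/m
Resisting force R = c·L + N'·tanφ = 9·8.0 + 243.1·tan42.6° = 72.0 + 223.5 = 295.5 kN/m
FS = R / T = 295.5 / 179.2 = 1.649

FS = 1.65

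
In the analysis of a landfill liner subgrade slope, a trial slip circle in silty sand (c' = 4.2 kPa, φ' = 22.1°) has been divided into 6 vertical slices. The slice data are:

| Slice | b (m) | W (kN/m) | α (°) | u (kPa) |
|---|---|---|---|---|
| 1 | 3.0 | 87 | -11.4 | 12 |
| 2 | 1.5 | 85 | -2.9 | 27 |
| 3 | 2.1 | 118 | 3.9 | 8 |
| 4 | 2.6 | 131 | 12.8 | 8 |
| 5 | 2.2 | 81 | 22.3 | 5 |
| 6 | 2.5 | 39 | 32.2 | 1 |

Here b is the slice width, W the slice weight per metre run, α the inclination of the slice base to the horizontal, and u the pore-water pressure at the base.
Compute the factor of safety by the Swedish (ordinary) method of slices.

FS = 3.30

Ordinary method of slices: FS = Σ[c'·Δl_i + (W_i cosα_i − u_i·Δl_i)·tanφ'] / Σ W_i sinα_i, with Δl_i = b_i / cosα_i.
Slice 1: Δl = 3.0/cos(-11.4°) = 3.060 m; N'_1 = 87·cos(-11.4°) − 12·3.060 = 48.6; c'Δl = 12.85; W sinα = -17.2
Slice 2: Δl = 1.5/cos(-2.9°) = 1.502 m; N'_2 = 85·cos(-2.9°) − 27·1.502 = 44.3; c'Δl = 6.31; W sinα = -4.3
Slice 3: Δl = 2.1/cos3.9° = 2.105 m; N'_3 = 118·cos3.9° − 8·2.105 = 100.9; c'Δl = 8.84; W sinα = 8.0
Slice 4: Δl = 2.6/cos12.8° = 2.666 m; N'_4 = 131·cos12.8° − 8·2.666 = 106.4; c'Δl = 11.20; W sinα = 29.0
Slice 5: Δl = 2.2/cos22.3° = 2.378 m; N'_5 = 81·cos22.3° − 5·2.378 = 63.1; c'Δl = 9.99; W sinα = 30.7
Slice 6: Δl = 2.5/cos32.2° = 2.954 m; N'_6 = 39·cos32.2° − 1·2.954 = 30.0; c'Δl = 12.41; W sinα = 20.8
Σc'Δl = 61.6 kN/m; ΣN' = 393.3 kN/m; ΣW sinα = 67.1 kN/m
Resisting = 61.6 + 393.3·tan22.1° = 61.6 + 159.7 = 221.3 kN/m
FS = 221.3 / 67.1 = 3.300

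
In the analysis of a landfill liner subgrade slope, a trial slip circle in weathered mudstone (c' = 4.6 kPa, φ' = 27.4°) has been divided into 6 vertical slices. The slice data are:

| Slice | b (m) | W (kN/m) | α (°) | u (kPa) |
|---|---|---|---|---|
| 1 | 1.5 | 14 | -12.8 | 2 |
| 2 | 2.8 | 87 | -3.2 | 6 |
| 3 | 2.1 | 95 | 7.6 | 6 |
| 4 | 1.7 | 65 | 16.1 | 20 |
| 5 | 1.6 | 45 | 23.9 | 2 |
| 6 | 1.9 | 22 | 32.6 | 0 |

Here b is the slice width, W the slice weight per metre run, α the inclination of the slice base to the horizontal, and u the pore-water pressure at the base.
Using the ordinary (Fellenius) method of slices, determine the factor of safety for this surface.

Ordinary method of slices: FS = Σ[c'·Δl_i + (W_i cosα_i − u_i·Δl_i)·tanφ'] / Σ W_i sinα_i, with Δl_i = b_i / cosα_i.
Slice 1: Δl = 1.5/cos(-12.8°) = 1.538 m; N'_1 = 14·cos(-12.8°) − 2·1.538 = 10.6; c'Δl = 7.08; W sinα = -3.1
Slice 2: Δl = 2.8/cos(-3.2°) = 2.804 m; N'_2 = 87·cos(-3.2°) − 6·2.804 = 70.0; c'Δl = 12.90; W sinα = -4.9
Slice 3: Δl = 2.1/cos7.6° = 2.119 m; N'_3 = 95·cos7.6° − 6·2.119 = 81.5; c'Δl = 9.75; W sinα = 12.6
Slice 4: Δl = 1.7/cos16.1° = 1.769 m; N'_4 = 65·cos16.1° − 20·1.769 = 27.1; c'Δl = 8.14; W sinα = 18.0
Slice 5: Δl = 1.6/cos23.9° = 1.750 m; N'_5 = 45·cos23.9° − 2·1.750 = 37.6; c'Δl = 8.05; W sinα = 18.2
Slice 6: Δl = 1.9/cos32.6° = 2.255 m; N'_6 = 22·cos32.6° − 0·2.255 = 18.5; c'Δl = 10.37; W sinα = 11.9
Σc'Δl = 56.3 kN/m; ΣN' = 245.3 kN/m; ΣW sinα = 52.7 kN/m
Resisting = 56.3 + 245.3·tan27.4° = 56.3 + 127.2 = 183.4 kN/m
FS = 183.4 / 52.7 = 3.480

FS = 3.48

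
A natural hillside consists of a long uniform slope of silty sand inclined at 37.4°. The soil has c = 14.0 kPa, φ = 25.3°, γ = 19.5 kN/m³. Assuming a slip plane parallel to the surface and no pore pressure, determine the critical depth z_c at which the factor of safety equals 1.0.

Setting FS = 1.00 in FS = [c + γz cos²β tanφ] / [γz sinβ cosβ] and solving for z:
z = c / [γ cosβ (FS·sinβ − cosβ·tanφ)]
  = 14.0 / [19.5·cos37.4°·(1.00·sin37.4° − cos37.4°·tan25.3°)]
  = 14.0 / [19.5·0.7944·(1.00·0.6074 − 0.7944·0.4727)]
  = 14.0 / 3.5917 = 3.898 m

z_c = 3.90 m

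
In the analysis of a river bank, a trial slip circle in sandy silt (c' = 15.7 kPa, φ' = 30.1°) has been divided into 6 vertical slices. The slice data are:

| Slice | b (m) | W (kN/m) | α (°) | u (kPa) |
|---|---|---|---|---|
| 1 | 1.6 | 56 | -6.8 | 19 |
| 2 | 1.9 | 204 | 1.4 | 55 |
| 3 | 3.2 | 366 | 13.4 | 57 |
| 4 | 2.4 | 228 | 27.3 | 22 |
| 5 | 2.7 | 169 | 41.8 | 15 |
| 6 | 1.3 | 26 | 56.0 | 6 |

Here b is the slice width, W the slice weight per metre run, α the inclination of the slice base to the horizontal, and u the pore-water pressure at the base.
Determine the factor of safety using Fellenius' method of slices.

FS = 1.67

Ordinary method of slices: FS = Σ[c'·Δl_i + (W_i cosα_i − u_i·Δl_i)·tanφ'] / Σ W_i sinα_i, with Δl_i = b_i / cosα_i.
Slice 1: Δl = 1.6/cos(-6.8°) = 1.611 m; N'_1 = 56·cos(-6.8°) − 19·1.611 = 25.0; c'Δl = 25.30; W sinα = -6.6
Slice 2: Δl = 1.9/cos1.4° = 1.901 m; N'_2 = 204·cos1.4° − 55·1.901 = 99.4; c'Δl = 29.84; W sinα = 5.0
Slice 3: Δl = 3.2/cos13.4° = 3.290 m; N'_3 = 366·cos13.4° − 57·3.290 = 168.5; c'Δl = 51.65; W sinα = 84.8
Slice 4: Δl = 2.4/cos27.3° = 2.701 m; N'_4 = 228·cos27.3° − 22·2.701 = 143.2; c'Δl = 42.40; W sinα = 104.6
Slice 5: Δl = 2.7/cos41.8° = 3.622 m; N'_5 = 169·cos41.8° − 15·3.622 = 71.7; c'Δl = 56.86; W sinα = 112.6
Slice 6: Δl = 1.3/cos56.0° = 2.325 m; N'_6 = 26·cos56.0° − 6·2.325 = 0.6; c'Δl = 36.50; W sinα = 21.6
Σc'Δl = 242.5 kN/m; ΣN' = 508.4 kN/m; ΣW sinα = 321.9 kN/m
Resisting = 242.5 + 508.4·tan30.1° = 242.5 + 294.7 = 537.2 kN/m
FS = 537.2 / 321.9 = 1.669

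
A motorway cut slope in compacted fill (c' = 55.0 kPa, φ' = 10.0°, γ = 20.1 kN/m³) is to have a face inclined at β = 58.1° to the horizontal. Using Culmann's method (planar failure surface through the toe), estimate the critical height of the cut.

Culmann's analysis gives the critical failure plane at α_cr = (β + φ')/2 = (58.1 + 10.0)/2 = 34.0°, and the critical height
H_c = (4c'/γ) · sinβ cosφ' / [1 − cos(β − φ')]
    = (4·55.0/20.1) · sin58.1°·cos10.0° / [1 − cos(48.1°)]
    = 10.945 · 0.8490·0.9848 / [1 − 0.6678]
    = 10.945 · 0.8361 / 0.3322
    = 27.55 m

H_c = 27.55 m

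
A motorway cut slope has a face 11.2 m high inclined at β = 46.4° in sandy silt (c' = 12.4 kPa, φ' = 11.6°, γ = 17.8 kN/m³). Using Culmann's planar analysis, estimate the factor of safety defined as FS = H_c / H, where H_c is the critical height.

FS = 0.99

H_c = (4c'/γ) · sinβ cosφ' / [1 − cos(β − φ')]
    = (4·12.4/17.8) · sin46.4°·cos11.6° / [1 − cos34.8°]
    = 2.787 · 0.7094 / 0.1789 = 11.05 m
FS = H_c / H = 11.05 / 11.2 = 0.987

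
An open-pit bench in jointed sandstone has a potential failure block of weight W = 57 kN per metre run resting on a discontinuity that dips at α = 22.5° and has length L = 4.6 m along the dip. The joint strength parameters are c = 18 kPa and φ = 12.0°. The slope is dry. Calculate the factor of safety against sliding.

FS = 4.31

Resolving the block weight along and normal to the plane and applying the Mohr–Coulomb strength on the joint:
N' = W cosα = 57·cos22.5° = 52.7 kN/m
Driving force T = W sinα = 57·sin22.5° = 21.8 kN/m
Resisting force R = c·L + N'·tanφ = 18·4.6 + 52.7·tan12.0° = 82.8 + 11.2 = 94.0 kN/m
FS = R / T = 94.0 / 21.8 = 4.309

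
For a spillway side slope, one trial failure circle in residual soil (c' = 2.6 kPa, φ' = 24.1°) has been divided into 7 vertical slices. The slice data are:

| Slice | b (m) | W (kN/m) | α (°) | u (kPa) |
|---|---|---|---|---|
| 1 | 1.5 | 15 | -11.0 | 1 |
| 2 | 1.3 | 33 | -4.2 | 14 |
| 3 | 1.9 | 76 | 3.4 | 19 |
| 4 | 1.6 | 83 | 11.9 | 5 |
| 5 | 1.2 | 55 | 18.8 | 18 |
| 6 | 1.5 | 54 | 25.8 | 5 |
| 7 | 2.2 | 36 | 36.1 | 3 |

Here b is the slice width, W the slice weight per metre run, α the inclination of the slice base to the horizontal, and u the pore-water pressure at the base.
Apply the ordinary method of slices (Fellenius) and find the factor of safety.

FS = 1.71

Ordinary method of slices: FS = Σ[c'·Δl_i + (W_i cosα_i − u_i·Δl_i)·tanφ'] / Σ W_i sinα_i, with Δl_i = b_i / cosα_i.
Slice 1: Δl = 1.5/cos(-11.0°) = 1.528 m; N'_1 = 15·cos(-11.0°) − 1·1.528 = 13.2; c'Δl = 3.97; W sinα = -2.9
Slice 2: Δl = 1.3/cos(-4.2°) = 1.304 m; N'_2 = 33·cos(-4.2°) − 14·1.304 = 14.7; c'Δl = 3.39; W sinα = -2.4
Slice 3: Δl = 1.9/cos3.4° = 1.903 m; N'_3 = 76·cos3.4° − 19·1.903 = 39.7; c'Δl = 4.95; W sinα = 4.5
Slice 4: Δl = 1.6/cos11.9° = 1.635 m; N'_4 = 83·cos11.9° − 5·1.635 = 73.0; c'Δl = 4.25; W sinα = 17.1
Slice 5: Δl = 1.2/cos18.8° = 1.268 m; N'_5 = 55·cos18.8° − 18·1.268 = 29.2; c'Δl = 3.30; W sinα = 17.7
Slice 6: Δl = 1.5/cos25.8° = 1.666 m; N'_6 = 54·cos25.8° − 5·1.666 = 40.3; c'Δl = 4.33; W sinα = 23.5
Slice 7: Δl = 2.2/cos36.1° = 2.723 m; N'_7 = 36·cos36.1° − 3·2.723 = 20.9; c'Δl = 7.08; W sinα = 21.2
Σc'Δl = 31.3 kN/m; ΣN' = 231.1 kN/m; ΣW sinα = 78.8 kN/m
Resisting = 31.3 + 231.1·tan24.1° = 31.3 + 103.4 = 134.6 kN/m
FS = 134.6 / 78.8 = 1.709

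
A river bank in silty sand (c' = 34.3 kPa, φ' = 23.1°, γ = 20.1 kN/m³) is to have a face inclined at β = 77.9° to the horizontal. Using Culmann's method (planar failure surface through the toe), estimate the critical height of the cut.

H_c = 14.49 m

Culmann's analysis gives the critical failure plane at α_cr = (β + φ')/2 = (77.9 + 23.1)/2 = 50.5°, and the critical height
H_c = (4c'/γ) · sinβ cosφ' / [1 − cos(β − φ')]
    = (4·34.3/20.1) · sin77.9°·cos23.1° / [1 − cos(54.8°)]
    = 6.826 · 0.9778·0.9198 / [1 − 0.5764]
    = 6.826 · 0.8994 / 0.4236
    = 14.49 m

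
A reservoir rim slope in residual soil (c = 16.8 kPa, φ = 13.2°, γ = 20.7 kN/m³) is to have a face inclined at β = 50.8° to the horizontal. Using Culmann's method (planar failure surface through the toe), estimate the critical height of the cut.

H_c = 11.79 m

Culmann's analysis gives the critical failure plane at α_cr = (β + φ)/2 = (50.8 + 13.2)/2 = 32.0°, and the critical height
H_c = (4c/γ) · sinβ cosφ / [1 − cos(β − φ)]
    = (4·16.8/20.7) · sin50.8°·cos13.2° / [1 − cos(37.6°)]
    = 3.246 · 0.7749·0.9736 / [1 − 0.7923]
    = 3.246 · 0.7545 / 0.2077
    = 11.79 m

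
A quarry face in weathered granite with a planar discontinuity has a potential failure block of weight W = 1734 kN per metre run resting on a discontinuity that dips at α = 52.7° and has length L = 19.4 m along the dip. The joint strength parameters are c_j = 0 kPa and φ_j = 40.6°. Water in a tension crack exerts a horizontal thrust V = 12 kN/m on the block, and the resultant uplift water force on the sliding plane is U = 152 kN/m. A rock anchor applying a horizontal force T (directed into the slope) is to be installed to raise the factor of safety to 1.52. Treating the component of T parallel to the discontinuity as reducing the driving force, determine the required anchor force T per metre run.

T = 839 kN/m

Resolving forces along and normal to the sliding plane, with the horizontal anchor force T adding T·sinα to the effective normal force and T·cosα acting up the plane against the driving force:
FS = [c_jL + (W cosα − U − V sinα + T sinα) tanφ_j] / [W sinα + V cosα − T cosα]
Without the anchor: N' = 889.2 kN/m, driving T_d = 1386.6 kN/m, resisting R = 0·19.4 + 889.2·tan40.6° = 762.2 kN/m, FS = 0.55.
Setting FS = 1.52 and solving for T:
1.52·(1386.6 − T cos52.7°) = 762.2 + T sin52.7°·tan40.6°
T·(sin52.7°·tan40.6° + 1.52·cos52.7°) = 1.52·1386.6 − 762.2
T·(0.7955·0.8571 + 1.52·0.6060) = 2107.7 − 762.2 = 1345.5
T·1.6029 = 1345.5
T = 839.4 kN/m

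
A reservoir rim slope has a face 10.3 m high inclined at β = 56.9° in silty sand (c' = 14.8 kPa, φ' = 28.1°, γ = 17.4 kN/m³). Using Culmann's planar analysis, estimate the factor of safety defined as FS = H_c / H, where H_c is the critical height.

FS = 1.97

H_c = (4c'/γ) · sinβ cosφ' / [1 − cos(β − φ')]
    = (4·14.8/17.4) · sin56.9°·cos28.1° / [1 − cos28.8°]
    = 3.402 · 0.7390 / 0.1237 = 20.33 m
FS = H_c / H = 20.33 / 10.3 = 1.973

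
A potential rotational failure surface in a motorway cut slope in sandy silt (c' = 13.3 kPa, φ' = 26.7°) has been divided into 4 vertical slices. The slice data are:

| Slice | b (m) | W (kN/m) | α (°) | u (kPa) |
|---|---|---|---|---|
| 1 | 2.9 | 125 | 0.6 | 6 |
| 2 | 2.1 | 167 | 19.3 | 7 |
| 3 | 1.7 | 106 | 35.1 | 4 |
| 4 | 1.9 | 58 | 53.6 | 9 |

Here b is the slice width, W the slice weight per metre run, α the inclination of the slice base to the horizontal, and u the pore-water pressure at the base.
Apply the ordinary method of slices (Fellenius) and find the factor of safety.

Ordinary method of slices: FS = Σ[c'·Δl_i + (W_i cosα_i − u_i·Δl_i)·tanφ'] / Σ W_i sinα_i, with Δl_i = b_i / cosα_i.
Slice 1: Δl = 2.9/cos0.6° = 2.900 m; N'_1 = 125·cos0.6° − 6·2.900 = 107.6; c'Δl = 38.57; W sinα = 1.3
Slice 2: Δl = 2.1/cos19.3° = 2.225 m; N'_2 = 167·cos19.3° − 7·2.225 = 142.0; c'Δl = 29.59; W sinα = 55.2
Slice 3: Δl = 1.7/cos35.1° = 2.078 m; N'_3 = 106·cos35.1° − 4·2.078 = 78.4; c'Δl = 27.64; W sinα = 61.0
Slice 4: Δl = 1.9/cos53.6° = 3.202 m; N'_4 = 58·cos53.6° − 9·3.202 = 5.6; c'Δl = 42.58; W sinα = 46.7
Σc'Δl = 138.4 kN/m; ΣN' = 333.6 kN/m; ΣW sinα = 164.1 kN/m
Resisting = 138.4 + 333.6·tan26.7° = 138.4 + 167.8 = 306.2 kN/m
FS = 306.2 / 164.1 = 1.865

FS = 1.87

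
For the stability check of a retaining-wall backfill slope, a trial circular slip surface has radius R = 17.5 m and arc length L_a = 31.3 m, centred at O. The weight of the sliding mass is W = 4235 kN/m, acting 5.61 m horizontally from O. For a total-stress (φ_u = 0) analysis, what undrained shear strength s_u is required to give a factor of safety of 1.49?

s_u = 64.6 kPa

FS = s_u·L_a·R / (W·d), so s_u = FS·W·d / (L_a·R).
s_u = 1.49·4235·5.61 / (31.30·17.5) = 35399.9 / 547.75 = 64.63 kPa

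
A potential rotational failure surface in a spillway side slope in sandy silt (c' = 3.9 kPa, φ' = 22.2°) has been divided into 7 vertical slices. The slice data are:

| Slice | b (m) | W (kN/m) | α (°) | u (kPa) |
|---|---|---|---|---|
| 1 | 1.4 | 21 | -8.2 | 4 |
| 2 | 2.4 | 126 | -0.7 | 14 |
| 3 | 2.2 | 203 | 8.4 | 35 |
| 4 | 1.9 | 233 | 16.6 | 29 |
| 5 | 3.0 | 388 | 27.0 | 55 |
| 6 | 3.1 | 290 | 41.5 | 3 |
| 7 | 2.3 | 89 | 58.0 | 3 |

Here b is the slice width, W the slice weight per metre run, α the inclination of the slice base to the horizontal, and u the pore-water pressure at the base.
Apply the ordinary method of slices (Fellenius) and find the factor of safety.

Ordinary method of slices: FS = Σ[c'·Δl_i + (W_i cosα_i − u_i·Δl_i)·tanφ'] / Σ W_i sinα_i, with Δl_i = b_i / cosα_i.
Slice 1: Δl = 1.4/cos(-8.2°) = 1.414 m; N'_1 = 21·cos(-8.2°) − 4·1.414 = 15.1; c'Δl = 5.52; W sinα = -3.0
Slice 2: Δl = 2.4/cos(-0.7°) = 2.400 m; N'_2 = 126·cos(-0.7°) − 14·2.400 = 92.4; c'Δl = 9.36; W sinα = -1.5
Slice 3: Δl = 2.2/cos8.4° = 2.224 m; N'_3 = 203·cos8.4° − 35·2.224 = 123.0; c'Δl = 8.67; W sinα = 29.7
Slice 4: Δl = 1.9/cos16.6° = 1.983 m; N'_4 = 233·cos16.6° − 29·1.983 = 165.8; c'Δl = 7.73; W sinα = 66.6
Slice 5: Δl = 3.0/cos27.0° = 3.367 m; N'_5 = 388·cos27.0° − 55·3.367 = 160.5; c'Δl = 13.13; W sinα = 176.1
Slice 6: Δl = 3.1/cos41.5° = 4.139 m; N'_6 = 290·cos41.5° − 3·4.139 = 204.8; c'Δl = 16.14; W sinα = 192.2
Slice 7: Δl = 2.3/cos58.0° = 4.340 m; N'_7 = 89·cos58.0° − 3·4.340 = 34.1; c'Δl = 16.93; W sinα = 75.5
Σc'Δl = 77.5 kN/m; ΣN' = 795.7 kN/m; ΣW sinα = 535.5 kN/m
Resisting = 77.5 + 795.7·tan22.2° = 77.5 + 324.7 = 402.2 kN/m
FS = 402.2 / 535.5 = 0.751

FS = 0.75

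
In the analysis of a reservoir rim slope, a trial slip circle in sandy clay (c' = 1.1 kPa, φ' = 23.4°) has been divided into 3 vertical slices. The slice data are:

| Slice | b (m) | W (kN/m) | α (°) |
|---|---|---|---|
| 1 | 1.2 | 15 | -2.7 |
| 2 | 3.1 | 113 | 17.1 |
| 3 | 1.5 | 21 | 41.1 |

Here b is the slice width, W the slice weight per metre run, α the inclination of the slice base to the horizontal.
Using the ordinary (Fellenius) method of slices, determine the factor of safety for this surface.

Ordinary method of slices: FS = Σ[c'·Δl_i + (W_i cosα_i)·tanφ'] / Σ W_i sinα_i, with Δl_i = b_i / cosα_i.
Slice 1: Δl = 1.2/cos(-2.7°) = 1.201 m; N'_1 = 15·cos(-2.7°) = 15.0; c'Δl = 1.32; W sinα = -0.7
Slice 2: Δl = 3.1/cos17.1° = 3.243 m; N'_2 = 113·cos17.1° = 108.0; c'Δl = 3.57; W sinα = 33.2
Slice 3: Δl = 1.5/cos41.1° = 1.991 m; N'_3 = 21·cos41.1° = 15.8; c'Δl = 2.19; W sinα = 13.8
Σc'Δl = 7.1 kN/m; ΣN' = 138.8 kN/m; ΣW sinα = 46.3 kN/m
Resisting = 7.1 + 138.8·tan23.4° = 7.1 + 60.1 = 67.1 kN/m
FS = 67.1 / 46.3 = 1.450

FS = 1.45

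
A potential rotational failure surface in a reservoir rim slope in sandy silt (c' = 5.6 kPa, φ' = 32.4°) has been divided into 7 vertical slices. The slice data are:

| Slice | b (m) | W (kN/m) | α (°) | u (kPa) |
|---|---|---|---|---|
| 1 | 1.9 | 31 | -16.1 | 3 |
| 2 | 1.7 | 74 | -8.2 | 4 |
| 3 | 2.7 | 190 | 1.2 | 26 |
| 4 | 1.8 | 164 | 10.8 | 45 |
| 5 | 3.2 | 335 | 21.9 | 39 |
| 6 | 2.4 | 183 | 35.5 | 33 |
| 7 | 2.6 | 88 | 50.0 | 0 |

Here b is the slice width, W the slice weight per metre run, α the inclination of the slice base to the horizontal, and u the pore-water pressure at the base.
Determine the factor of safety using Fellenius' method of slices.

Ordinary method of slices: FS = Σ[c'·Δl_i + (W_i cosα_i − u_i·Δl_i)·tanφ'] / Σ W_i sinα_i, with Δl_i = b_i / cosα_i.
Slice 1: Δl = 1.9/cos(-16.1°) = 1.978 m; N'_1 = 31·cos(-16.1°) − 3·1.978 = 23.9; c'Δl = 11.07; W sinα = -8.6
Slice 2: Δl = 1.7/cos(-8.2°) = 1.718 m; N'_2 = 74·cos(-8.2°) − 4·1.718 = 66.4; c'Δl = 9.62; W sinα = -10.6
Slice 3: Δl = 2.7/cos1.2° = 2.701 m; N'_3 = 190·cos1.2° − 26·2.701 = 119.7; c'Δl = 15.12; W sinα = 4.0
Slice 4: Δl = 1.8/cos10.8° = 1.832 m; N'_4 = 164·cos10.8° − 45·1.832 = 78.6; c'Δl = 10.26; W sinα = 30.7
Slice 5: Δl = 3.2/cos21.9° = 3.449 m; N'_5 = 335·cos21.9° − 39·3.449 = 176.3; c'Δl = 19.31; W sinα = 125.0
Slice 6: Δl = 2.4/cos35.5° = 2.948 m; N'_6 = 183·cos35.5° − 33·2.948 = 51.7; c'Δl = 16.51; W sinα = 106.3
Slice 7: Δl = 2.6/cos50.0° = 4.045 m; N'_7 = 88·cos50.0° − 0·4.045 = 56.6; c'Δl = 22.65; W sinα = 67.4
Σc'Δl = 104.6 kN/m; ΣN' = 573.2 kN/m; ΣW sinα = 314.2 kN/m
Resisting = 104.6 + 573.2·tan32.4° = 104.6 + 363.8 = 468.3 kN/m
FS = 468.3 / 314.2 = 1.491

FS = 1.49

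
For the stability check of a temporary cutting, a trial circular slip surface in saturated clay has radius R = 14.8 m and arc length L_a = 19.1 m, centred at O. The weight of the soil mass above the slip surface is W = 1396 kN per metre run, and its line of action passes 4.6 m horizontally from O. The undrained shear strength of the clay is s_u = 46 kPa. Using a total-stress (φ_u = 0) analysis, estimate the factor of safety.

FS = 2.02

Taking moments about the centre O, the resisting moment is provided by the undrained shear strength acting along the arc:
M_R = s_u·L_a·R = 46·19.10·14.8 = 13003.3 kN·m/m
M_D = W·d = 1396·4.6 = 6421.6 kN·m/m
FS = M_R / M_D = 13003.3 / 6421.6 = 2.025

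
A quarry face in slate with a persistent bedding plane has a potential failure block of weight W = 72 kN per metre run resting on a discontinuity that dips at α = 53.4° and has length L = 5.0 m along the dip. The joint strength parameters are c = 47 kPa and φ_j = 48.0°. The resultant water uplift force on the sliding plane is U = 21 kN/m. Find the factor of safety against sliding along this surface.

FS = 4.49

Resolving the block weight along and normal to the plane and applying the Mohr–Coulomb strength on the joint:
N' = W cosα − U = 72·cos53.4° − 21 = 21.9 kN/m
Driving force T = W sinα = 72·sin53.4° = 57.8 kN/m
Resisting force R = c·L + N'·tanφ_j = 47·5.0 + 21.9·tan48.0° = 235.0 + 24.4 = 259.4 kN/m
FS = R / T = 259.4 / 57.8 = 4.487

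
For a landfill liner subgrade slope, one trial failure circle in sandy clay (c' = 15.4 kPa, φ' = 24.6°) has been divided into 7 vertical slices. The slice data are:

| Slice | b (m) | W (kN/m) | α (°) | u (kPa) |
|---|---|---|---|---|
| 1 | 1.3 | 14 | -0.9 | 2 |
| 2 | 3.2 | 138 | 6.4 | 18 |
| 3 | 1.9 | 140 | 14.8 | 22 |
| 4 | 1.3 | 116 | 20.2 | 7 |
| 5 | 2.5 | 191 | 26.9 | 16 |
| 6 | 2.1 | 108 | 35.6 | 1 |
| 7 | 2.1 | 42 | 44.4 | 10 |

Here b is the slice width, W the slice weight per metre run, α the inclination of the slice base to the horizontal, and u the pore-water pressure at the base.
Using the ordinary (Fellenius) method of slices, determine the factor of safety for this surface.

FS = 1.76

Ordinary method of slices: FS = Σ[c'·Δl_i + (W_i cosα_i − u_i·Δl_i)·tanφ'] / Σ W_i sinα_i, with Δl_i = b_i / cosα_i.
Slice 1: Δl = 1.3/cos(-0.9°) = 1.300 m; N'_1 = 14·cos(-0.9°) − 2·1.300 = 11.4; c'Δl = 20.02; W sinα = -0.2
Slice 2: Δl = 3.2/cos6.4° = 3.220 m; N'_2 = 138·cos6.4° − 18·3.220 = 79.2; c'Δl = 49.59; W sinα = 15.4
Slice 3: Δl = 1.9/cos14.8° = 1.965 m; N'_3 = 140·cos14.8° − 22·1.965 = 92.1; c'Δl = 30.26; W sinα = 35.8
Slice 4: Δl = 1.3/cos20.2° = 1.385 m; N'_4 = 116·cos20.2° − 7·1.385 = 99.2; c'Δl = 21.33; W sinα = 40.1
Slice 5: Δl = 2.5/cos26.9° = 2.803 m; N'_5 = 191·cos26.9° − 16·2.803 = 125.5; c'Δl = 43.17; W sinα = 86.4
Slice 6: Δl = 2.1/cos35.6° = 2.583 m; N'_6 = 108·cos35.6° − 1·2.583 = 85.2; c'Δl = 39.77; W sinα = 62.9
Slice 7: Δl = 2.1/cos44.4° = 2.939 m; N'_7 = 42·cos44.4° − 10·2.939 = 0.6; c'Δl = 45.26; W sinα = 29.4
Σc'Δl = 249.4 kN/m; ΣN' = 493.2 kN/m; ΣW sinα = 269.6 kN/m
Resisting = 249.4 + 493.2·tan24.6° = 249.4 + 225.8 = 475.2 kN/m
FS = 475.2 / 269.6 = 1.762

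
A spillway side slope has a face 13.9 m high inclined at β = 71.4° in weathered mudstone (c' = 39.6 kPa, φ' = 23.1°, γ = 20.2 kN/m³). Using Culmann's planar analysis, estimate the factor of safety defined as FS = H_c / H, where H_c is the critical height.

H_c = (4c'/γ) · sinβ cosφ' / [1 − cos(β − φ')]
    = (4·39.6/20.2) · sin71.4°·cos23.1° / [1 − cos48.3°]
    = 7.842 · 0.8718 / 0.3348 = 20.42 m
FS = H_c / H = 20.42 / 13.9 = 1.469

FS = 1.47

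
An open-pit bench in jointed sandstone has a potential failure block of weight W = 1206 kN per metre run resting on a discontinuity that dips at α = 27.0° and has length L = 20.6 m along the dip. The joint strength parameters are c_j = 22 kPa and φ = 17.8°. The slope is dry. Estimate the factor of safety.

FS = 1.46

Resolving the block weight along and normal to the plane and applying the Mohr–Coulomb strength on the joint:
N' = W cosα = 1206·cos27.0° = 1074.6 kN/m
Driving force T = W sinα = 1206·sin27.0° = 547.5 kN/m
Resisting force R = c_j·L + N'·tanφ = 22·20.6 + 1074.6·tan17.8° = 453.2 + 345.0 = 798.2 kN/m
FS = R / T = 798.2 / 547.5 = 1.458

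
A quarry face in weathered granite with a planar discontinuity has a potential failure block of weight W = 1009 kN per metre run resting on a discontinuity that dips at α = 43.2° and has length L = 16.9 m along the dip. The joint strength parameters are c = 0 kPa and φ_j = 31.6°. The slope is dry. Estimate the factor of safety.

FS = 0.66

Resolving the block weight along and normal to the plane and applying the Mohr–Coulomb strength on the joint:
N' = W cosα = 1009·cos43.2° = 735.5 kN/m
Driving force T = W sinα = 1009·sin43.2° = 690.7 kN/m
Resisting force R = c·L + N'·tanφ_j = 0·16.9 + 735.5·tan31.6° = 0.0 + 452.5 = 452.5 kN/m
FS = R / T = 452.5 / 690.7 = 0.655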